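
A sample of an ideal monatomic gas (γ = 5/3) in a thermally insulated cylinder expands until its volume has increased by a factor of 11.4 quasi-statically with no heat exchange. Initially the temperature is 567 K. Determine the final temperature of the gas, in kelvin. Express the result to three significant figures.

Adiabatic: T₁V₁^(γ−1) = T₂V₂^(γ−1) ⇒ T₂ = T₁ (V₁/V₂)^(γ−1).
T₂ = 567 × (1/11.4)^(2/3) = 111.9 K.

T₂ ≈ 112 K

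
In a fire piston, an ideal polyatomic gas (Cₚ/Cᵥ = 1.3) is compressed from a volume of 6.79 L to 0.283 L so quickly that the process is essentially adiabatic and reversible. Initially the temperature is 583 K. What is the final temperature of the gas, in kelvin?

For a reversible adiabat TV^(γ−1) is constant, so T₂ = T₁ (V₁/V₂)^(γ−1).
T₂ = 583 × (6.79/0.283)^(0.3) = 1512 K.

T₂ ≈ 1510 K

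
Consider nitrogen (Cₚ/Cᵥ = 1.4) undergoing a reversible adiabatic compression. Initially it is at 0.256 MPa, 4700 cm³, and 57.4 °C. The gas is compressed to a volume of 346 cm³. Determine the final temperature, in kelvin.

For a reversible adiabat TV^(γ−1) is constant, so T₂ = T₁ (V₁/V₂)^(γ−1).
T₁ = 57.4 °C = 330.5 K.
T₂ = 330.5 × (4700/346)^(0.4) = 938.5 K.

T₂ ≈ 939 K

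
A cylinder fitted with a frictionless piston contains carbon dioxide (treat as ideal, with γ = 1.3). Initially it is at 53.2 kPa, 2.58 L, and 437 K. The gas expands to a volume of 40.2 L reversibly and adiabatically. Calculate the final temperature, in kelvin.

Adiabatic: T₁V₁^(γ−1) = T₂V₂^(γ−1) ⇒ T₂ = T₁ (V₁/V₂)^(γ−1).
T₂ = 437 × (2.58/40.2)^(0.3) = 191.7 K.

T₂ ≈ 192 K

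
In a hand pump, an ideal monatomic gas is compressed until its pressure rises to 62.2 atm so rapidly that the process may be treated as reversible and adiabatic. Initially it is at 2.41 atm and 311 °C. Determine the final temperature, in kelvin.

Along an adiabat T P^((1−γ)/γ) is constant, so T₂ = T₁ (P₂/P₁)^((γ−1)/γ).
For a monatomic ideal gas γ = 5/3, so (γ−1)/γ = 2/5.
T₁ = 311 °C = 584.1 K.
T₂ = 584.1 × (62.2/2.41)^(2/5) = 2144 K.

T₂ ≈ 2140 K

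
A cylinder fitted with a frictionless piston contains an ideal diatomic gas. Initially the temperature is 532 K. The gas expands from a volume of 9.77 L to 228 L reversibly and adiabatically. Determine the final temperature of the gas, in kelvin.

T₂ ≈ 151 K

Adiabatic: T₁V₁^(γ−1) = T₂V₂^(γ−1) ⇒ T₂ = T₁ (V₁/V₂)^(γ−1).
For a diatomic ideal gas γ = 7/5, so γ−1 = 2/5.
T₂ = 532 × (9.77/228)^(2/5) = 150.9 K.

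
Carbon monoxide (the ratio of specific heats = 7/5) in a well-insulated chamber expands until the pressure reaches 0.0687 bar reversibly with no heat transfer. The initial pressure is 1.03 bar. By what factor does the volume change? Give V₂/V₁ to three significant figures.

V₂/V₁ ≈ 6.92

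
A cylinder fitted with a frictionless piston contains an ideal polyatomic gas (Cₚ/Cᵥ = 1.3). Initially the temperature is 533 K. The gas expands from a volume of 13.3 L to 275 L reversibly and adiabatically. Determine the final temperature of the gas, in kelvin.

T₂ ≈ 215 K

For a reversible adiabat TV^(γ−1) is constant, so T₂ = T₁ (V₁/V₂)^(γ−1).
T₂ = 533 × (13.3/275)^(0.3) = 214.8 K.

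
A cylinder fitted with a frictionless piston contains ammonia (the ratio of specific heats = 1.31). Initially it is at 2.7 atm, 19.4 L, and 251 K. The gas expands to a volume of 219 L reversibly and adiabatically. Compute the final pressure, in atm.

P₂ ≈ 0.113 atm

Adiabatic: P₁V₁^γ = P₂V₂^γ ⇒ P₂ = P₁ (V₁/V₂)^γ.
P₂ = 2.7 × (19.4/219)^(1.31) = 0.1128 atm.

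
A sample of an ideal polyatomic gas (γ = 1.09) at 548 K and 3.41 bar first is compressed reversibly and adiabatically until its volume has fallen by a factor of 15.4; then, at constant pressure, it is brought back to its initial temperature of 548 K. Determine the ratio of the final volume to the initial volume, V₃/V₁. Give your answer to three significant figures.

Adiabatic step: V₂/V₁ = 0.06494; T₂ = T₁·15.4^(0.09) = 700.9 K.
Isobaric step: V₃/V₂ = T₃/T₂ = 548/700.9.
V₃/V₁ = (V₂/V₁)(V₃/V₂) = 0.06494 × (548/700.9) = 0.05077.

V₃/V₁ ≈ 0.0508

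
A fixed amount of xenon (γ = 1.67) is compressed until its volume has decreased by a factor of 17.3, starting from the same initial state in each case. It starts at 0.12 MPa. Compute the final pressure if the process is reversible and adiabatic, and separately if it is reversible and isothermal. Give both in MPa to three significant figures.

adiabatic: 14.0 MPa; isothermal: 2.08 MPa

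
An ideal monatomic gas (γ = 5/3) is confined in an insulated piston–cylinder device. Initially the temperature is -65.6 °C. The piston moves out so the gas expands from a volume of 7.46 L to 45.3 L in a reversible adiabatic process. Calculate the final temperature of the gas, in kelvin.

T₂ ≈ 62.4 K

For a reversible adiabat TV^(γ−1) is constant, so T₂ = T₁ (V₁/V₂)^(γ−1).
T₁ = -65.6 °C = 207.5 K.
T₂ = 207.5 × (7.46/45.3)^(2/3) = 62.36 K.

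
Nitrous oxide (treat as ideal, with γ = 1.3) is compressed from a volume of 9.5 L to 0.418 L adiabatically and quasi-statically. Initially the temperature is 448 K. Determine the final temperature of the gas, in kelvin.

Adiabatic: T₁V₁^(γ−1) = T₂V₂^(γ−1) ⇒ T₂ = T₁ (V₁/V₂)^(γ−1).
T₂ = 448 × (9.5/0.418)^(0.3) = 1144 K.

T₂ ≈ 1140 K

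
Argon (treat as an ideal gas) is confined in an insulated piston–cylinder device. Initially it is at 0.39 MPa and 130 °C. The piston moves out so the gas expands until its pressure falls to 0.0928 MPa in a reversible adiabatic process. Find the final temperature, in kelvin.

T₂ ≈ 227 K

Adiabatic: T₂/T₁ = (P₂/P₁)^((γ−1)/γ).
For a monatomic ideal gas γ = 5/3, so (γ−1)/γ = 2/5.
T₁ = 130 °C = 403.1 K.
T₂ = 403.1 × (0.0928/0.39)^(2/5) = 227 K.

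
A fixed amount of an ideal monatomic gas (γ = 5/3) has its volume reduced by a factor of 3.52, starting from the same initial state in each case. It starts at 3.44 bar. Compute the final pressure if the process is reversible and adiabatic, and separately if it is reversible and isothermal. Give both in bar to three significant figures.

adiabatic: 28.0 bar; isothermal: 12.1 bar

Isothermal: P₂ = P₁(V₁/V₂) = 3.44×3.52 = 12.11 bar.
Adiabatic: P₂ = P₁(V₁/V₂)^γ = 3.44×3.52^(5/3) = 28.02 bar.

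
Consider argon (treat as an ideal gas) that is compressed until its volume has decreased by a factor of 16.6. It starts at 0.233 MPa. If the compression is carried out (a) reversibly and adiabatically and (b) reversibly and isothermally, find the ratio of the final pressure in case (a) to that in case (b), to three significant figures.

For a monatomic ideal gas γ = 5/3.
Isothermal: P_b = P₁(V₁/V₂) = 0.233×16.6.
Adiabatic: P_a = P₁(V₁/V₂)^γ = 0.233×16.6^(5/3).
P_a/P_b = (V₁/V₂)^(γ−1) = 16.6^(2/3) = 6.507.

P_adiabatic / P_isothermal ≈ 6.51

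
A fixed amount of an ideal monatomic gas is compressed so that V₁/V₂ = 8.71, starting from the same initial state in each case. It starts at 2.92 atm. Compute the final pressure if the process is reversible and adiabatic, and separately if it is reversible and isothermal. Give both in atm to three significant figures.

adiabatic: 108 atm; isothermal: 25.4 atm

For a monatomic ideal gas γ = 5/3.
Isothermal: P₂ = P₁(V₁/V₂) = 2.92×8.71 = 25.43 atm.
Adiabatic: P₂ = P₁(V₁/V₂)^γ = 2.92×8.71^(5/3) = 107.7 atm.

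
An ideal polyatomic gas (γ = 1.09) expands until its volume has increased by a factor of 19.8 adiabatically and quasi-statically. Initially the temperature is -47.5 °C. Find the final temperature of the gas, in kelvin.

T₂ ≈ 172 K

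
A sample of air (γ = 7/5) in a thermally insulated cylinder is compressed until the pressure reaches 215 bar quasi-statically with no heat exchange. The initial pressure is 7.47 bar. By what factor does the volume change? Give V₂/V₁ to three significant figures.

From PV^γ = const, V₂/V₁ = (P₁/P₂)^(1/γ).
V₂/V₁ = (7.47/215)^(5/7) = 0.09073.

V₂/V₁ ≈ 0.0907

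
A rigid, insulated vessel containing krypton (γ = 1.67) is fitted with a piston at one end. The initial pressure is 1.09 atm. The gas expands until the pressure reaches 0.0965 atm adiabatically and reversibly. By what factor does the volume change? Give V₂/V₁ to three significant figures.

V₂/V₁ ≈ 4.27

From PV^γ = const, V₂/V₁ = (P₁/P₂)^(1/γ).
V₂/V₁ = (1.09/0.0965)^(0.599) = 4.27.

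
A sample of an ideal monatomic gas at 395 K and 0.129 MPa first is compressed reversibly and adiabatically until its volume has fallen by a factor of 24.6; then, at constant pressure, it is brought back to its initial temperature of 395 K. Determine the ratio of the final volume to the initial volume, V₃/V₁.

For a monatomic ideal gas γ = 5/3.
Adiabatic step: V₂/V₁ = 0.04065; T₂ = T₁·24.6^(2/3) = 3341 K.
Isobaric step: V₃/V₂ = T₃/T₂ = 395/3341.
V₃/V₁ = (V₂/V₁)(V₃/V₂) = 0.04065 × (395/3341) = 0.004806.

V₃/V₁ ≈ 0.00481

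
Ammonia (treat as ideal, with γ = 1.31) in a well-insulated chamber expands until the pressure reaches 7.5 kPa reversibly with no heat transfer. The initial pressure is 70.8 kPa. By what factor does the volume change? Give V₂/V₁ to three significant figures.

V₂/V₁ ≈ 5.55

From PV^γ = const, V₂/V₁ = (P₁/P₂)^(1/γ).
V₂/V₁ = (70.8/7.5)^(0.763) = 5.549.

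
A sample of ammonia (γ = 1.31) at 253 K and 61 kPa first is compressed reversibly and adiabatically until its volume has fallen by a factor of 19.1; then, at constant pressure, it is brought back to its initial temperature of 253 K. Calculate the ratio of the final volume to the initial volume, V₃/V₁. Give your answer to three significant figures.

V₃/V₁ ≈ 0.0210

Adiabatic step: V₂/V₁ = 0.05236; T₂ = T₁·19.1^(0.31) = 631.3 K.
Isobaric step: V₃/V₂ = T₃/T₂ = 253/631.3.
V₃/V₁ = (V₂/V₁)(V₃/V₂) = 0.05236 × (253/631.3) = 0.02098.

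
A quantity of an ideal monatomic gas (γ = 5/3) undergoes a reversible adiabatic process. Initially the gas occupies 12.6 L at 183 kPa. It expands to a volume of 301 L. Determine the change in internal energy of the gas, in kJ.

P₂ = P₁(V₁/V₂)^γ = 183×(12.6/301)^(5/3) = 0.9235 kPa.
For a reversible adiabat, W_by_gas = (P₁V₁ − P₂V₂)/(γ−1).
W_by = (183000×0.0126 − 923.5×0.301) / (2/3) = 3042 J.
Q = 0 ⇒ ΔU = −W_by = -3042 J.

ΔU ≈ -3.04 kJ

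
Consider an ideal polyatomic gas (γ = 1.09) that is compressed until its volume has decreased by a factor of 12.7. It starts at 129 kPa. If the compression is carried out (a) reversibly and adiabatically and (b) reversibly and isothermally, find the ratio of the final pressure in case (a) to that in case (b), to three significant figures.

Isothermal: P_b = P₁(V₁/V₂) = 129×12.7.
Adiabatic: P_a = P₁(V₁/V₂)^γ = 129×12.7^(1.09).
P_a/P_b = (V₁/V₂)^(γ−1) = 12.7^(0.09) = 1.257.

P_adiabatic / P_isothermal ≈ 1.26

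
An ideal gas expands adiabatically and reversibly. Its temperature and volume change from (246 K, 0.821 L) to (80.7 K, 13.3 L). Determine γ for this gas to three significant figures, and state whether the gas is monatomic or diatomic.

TV^(γ−1) = const ⇒ γ − 1 = ln(T₂/T₁) / ln(V₁/V₂).
γ = 1 + ln(80.7/246) / ln(0.821/13.3) = 1.4.
γ ≈ 1.40 is close to 7/5, so the gas is diatomic.

γ ≈ 1.40; diatomic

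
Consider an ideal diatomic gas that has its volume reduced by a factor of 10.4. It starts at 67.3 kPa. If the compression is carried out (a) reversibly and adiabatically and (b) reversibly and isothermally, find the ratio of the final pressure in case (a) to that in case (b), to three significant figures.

P_adiabatic / P_isothermal ≈ 2.55

For a diatomic ideal gas γ = 7/5.
Isothermal: P_b = P₁(V₁/V₂) = 67.3×10.4.
Adiabatic: P_a = P₁(V₁/V₂)^γ = 67.3×10.4^(7/5).
P_a/P_b = (V₁/V₂)^(γ−1) = 10.4^(2/5) = 2.552.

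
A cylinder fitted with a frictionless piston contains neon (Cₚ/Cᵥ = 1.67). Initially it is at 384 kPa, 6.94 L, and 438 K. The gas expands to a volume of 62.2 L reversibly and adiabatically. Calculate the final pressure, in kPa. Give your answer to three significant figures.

P₂ ≈ 9.86 kPa

Adiabatic: P₁V₁^γ = P₂V₂^γ ⇒ P₂ = P₁ (V₁/V₂)^γ.
P₂ = 384 × (6.94/62.2)^(1.67) = 9.858 kPa.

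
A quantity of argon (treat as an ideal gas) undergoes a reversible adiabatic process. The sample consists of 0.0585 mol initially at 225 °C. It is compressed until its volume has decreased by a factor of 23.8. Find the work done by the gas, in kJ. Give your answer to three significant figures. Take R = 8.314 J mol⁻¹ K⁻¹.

For a reversible adiabat TV^(γ−1) is constant, so T₂ = T₁ (V₁/V₂)^(γ−1).
γ = 5/3 for a monatomic ideal gas, so γ−1 = 2/3.
T₁ = 225 °C = 498.1 K.
T₂ = 498.1 × 23.8^(2/3) = 4122 K.
Q = 0, so ΔU = W_on_gas = nCᵥΔT with Cᵥ = R/(γ−1) = 12.47 J/(mol·K).
ΔU = 0.0585 × 12.47 × (4122 − 498.1) = 2644 J.
Work done by the gas = −ΔU = -2644 J.

W ≈ -2.64 kJ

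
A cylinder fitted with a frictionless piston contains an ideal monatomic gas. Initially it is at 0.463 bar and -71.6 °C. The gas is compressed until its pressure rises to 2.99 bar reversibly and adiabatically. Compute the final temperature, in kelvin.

T₂ ≈ 425 K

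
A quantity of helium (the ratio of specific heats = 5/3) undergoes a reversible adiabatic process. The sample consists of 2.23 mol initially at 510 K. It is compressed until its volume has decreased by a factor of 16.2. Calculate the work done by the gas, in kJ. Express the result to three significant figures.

W ≈ -76.6 kJ

For a reversible adiabat TV^(γ−1) is constant, so T₂ = T₁ (V₁/V₂)^(γ−1).
T₂ = 510 × 16.2^(2/3) = 3265 K.
Q = 0, so ΔU = W_on_gas = nCᵥΔT with Cᵥ = R/(γ−1) = 12.47 J/(mol·K).
ΔU = 2.23 × 12.47 × (3265 − 510) = 76620 J.
Work done by the gas = −ΔU = -76620 J.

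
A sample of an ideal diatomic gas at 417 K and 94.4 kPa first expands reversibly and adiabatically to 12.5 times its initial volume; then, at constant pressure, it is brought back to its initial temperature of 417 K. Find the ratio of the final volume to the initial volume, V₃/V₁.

For a diatomic ideal gas γ = 7/5.
Adiabatic step: V₂/V₁ = 12.5; T₂ = T₁·(1/12.5)^(2/5) = 151.8 K.
Isobaric step: V₃/V₂ = T₃/T₂ = 417/151.8.
V₃/V₁ = (V₂/V₁)(V₃/V₂) = 12.5 × (417/151.8) = 34.33.

V₃/V₁ ≈ 34.3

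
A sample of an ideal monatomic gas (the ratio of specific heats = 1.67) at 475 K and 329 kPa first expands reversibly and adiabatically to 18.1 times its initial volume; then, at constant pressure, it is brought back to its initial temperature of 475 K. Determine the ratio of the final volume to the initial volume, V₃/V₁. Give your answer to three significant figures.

Adiabatic step: V₂/V₁ = 18.1; T₂ = T₁·(1/18.1)^(0.67) = 68.24 K.
Isobaric step: V₃/V₂ = T₃/T₂ = 475/68.24.
V₃/V₁ = (V₂/V₁)(V₃/V₂) = 18.1 × (475/68.24) = 126.

V₃/V₁ ≈ 126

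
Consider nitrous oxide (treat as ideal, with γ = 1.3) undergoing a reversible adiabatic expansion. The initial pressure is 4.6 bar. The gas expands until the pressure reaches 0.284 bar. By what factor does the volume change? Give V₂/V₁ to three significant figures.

From PV^γ = const, V₂/V₁ = (P₁/P₂)^(1/γ).
V₂/V₁ = (4.6/0.284)^(0.769) = 8.518.

V₂/V₁ ≈ 8.52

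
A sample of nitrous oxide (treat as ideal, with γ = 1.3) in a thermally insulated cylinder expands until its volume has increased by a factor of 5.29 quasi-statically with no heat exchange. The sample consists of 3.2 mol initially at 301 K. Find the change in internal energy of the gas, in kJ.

ΔU ≈ -10.5 kJ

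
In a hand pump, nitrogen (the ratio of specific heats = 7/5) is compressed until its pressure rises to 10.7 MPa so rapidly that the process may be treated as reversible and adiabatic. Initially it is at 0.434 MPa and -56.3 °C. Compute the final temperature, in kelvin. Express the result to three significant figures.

T₂ ≈ 542 K

Along an adiabat T P^((1−γ)/γ) is constant, so T₂ = T₁ (P₂/P₁)^((γ−1)/γ).
T₁ = -56.3 °C = 216.8 K.
T₂ = 216.8 × (10.7/0.434)^(2/7) = 541.8 K.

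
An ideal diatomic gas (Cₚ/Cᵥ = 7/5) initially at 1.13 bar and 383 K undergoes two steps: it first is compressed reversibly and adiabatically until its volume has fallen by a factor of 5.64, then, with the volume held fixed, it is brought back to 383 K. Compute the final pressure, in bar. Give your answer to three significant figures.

P₃ ≈ 6.37 bar

Adiabatic step (PV^γ = const): P₂ = 1.13×5.64^(7/5) = 12.73 bar; T₂ = 383×5.64^(2/5) = 765.1 K.
Isochoric: P₃ = P₂(T₃/T₂) = 12.73 × (383/765.1) = 6.373 bar.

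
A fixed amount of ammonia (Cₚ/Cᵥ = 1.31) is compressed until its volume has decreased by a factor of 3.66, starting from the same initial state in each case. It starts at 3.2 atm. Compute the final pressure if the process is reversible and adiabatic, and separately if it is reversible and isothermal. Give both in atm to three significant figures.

adiabatic: 17.5 atm; isothermal: 11.7 atm

Isothermal: P₂ = P₁(V₁/V₂) = 3.2×3.66 = 11.71 atm.
Adiabatic: P₂ = P₁(V₁/V₂)^γ = 3.2×3.66^(1.31) = 17.51 atm.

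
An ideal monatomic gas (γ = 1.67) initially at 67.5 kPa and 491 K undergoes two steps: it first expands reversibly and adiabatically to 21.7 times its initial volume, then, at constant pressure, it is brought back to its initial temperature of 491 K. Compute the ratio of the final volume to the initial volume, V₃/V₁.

Adiabatic step: V₂/V₁ = 21.7; T₂ = T₁·(1/21.7)^(0.67) = 62.47 K.
Isobaric step: V₃/V₂ = T₃/T₂ = 491/62.47.
V₃/V₁ = (V₂/V₁)(V₃/V₂) = 21.7 × (491/62.47) = 170.6.

V₃/V₁ ≈ 171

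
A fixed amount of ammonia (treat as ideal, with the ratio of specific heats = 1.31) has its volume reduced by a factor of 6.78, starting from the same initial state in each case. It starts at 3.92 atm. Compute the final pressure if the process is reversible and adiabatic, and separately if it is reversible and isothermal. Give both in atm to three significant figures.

Isothermal: P₂ = P₁(V₁/V₂) = 3.92×6.78 = 26.58 atm.
Adiabatic: P₂ = P₁(V₁/V₂)^γ = 3.92×6.78^(1.31) = 48.11 atm.

adiabatic: 48.1 atm; isothermal: 26.6 atm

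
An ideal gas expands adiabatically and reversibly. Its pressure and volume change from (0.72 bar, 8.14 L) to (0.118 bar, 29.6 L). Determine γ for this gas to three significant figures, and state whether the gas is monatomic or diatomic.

PV^γ = const ⇒ γ = ln(P₂/P₁) / ln(V₁/V₂).
γ = ln(0.118/0.72) / ln(8.14/29.6) = 1.401.
γ ≈ 1.40 is close to 7/5, so the gas is diatomic.

γ ≈ 1.40; diatomic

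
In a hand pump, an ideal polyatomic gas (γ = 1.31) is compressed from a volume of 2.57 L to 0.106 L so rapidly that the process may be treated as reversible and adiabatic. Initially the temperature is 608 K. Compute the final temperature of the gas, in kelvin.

T₂ ≈ 1630 K

For a reversible adiabat TV^(γ−1) is constant, so T₂ = T₁ (V₁/V₂)^(γ−1).
T₂ = 608 × (2.57/0.106)^(0.31) = 1634 K.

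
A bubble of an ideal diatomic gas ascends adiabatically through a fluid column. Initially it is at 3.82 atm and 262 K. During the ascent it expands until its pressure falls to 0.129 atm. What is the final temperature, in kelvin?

T₂ ≈ 99.5 K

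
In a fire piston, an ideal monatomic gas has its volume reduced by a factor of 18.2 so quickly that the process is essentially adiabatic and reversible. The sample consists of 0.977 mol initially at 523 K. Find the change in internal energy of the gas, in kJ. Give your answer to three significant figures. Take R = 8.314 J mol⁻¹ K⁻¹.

For a reversible adiabat TV^(γ−1) is constant, so T₂ = T₁ (V₁/V₂)^(γ−1).
γ = 5/3 for a monatomic ideal gas, so γ−1 = 2/3.
T₂ = 523 × 18.2^(2/3) = 3619 K.
Q = 0, so ΔU = W_on_gas = nCᵥΔT with Cᵥ = R/(γ−1) = 12.47 J/(mol·K).
ΔU = 0.977 × 12.47 × (3619 − 523) = 37720 J.

ΔU ≈ 37.7 kJ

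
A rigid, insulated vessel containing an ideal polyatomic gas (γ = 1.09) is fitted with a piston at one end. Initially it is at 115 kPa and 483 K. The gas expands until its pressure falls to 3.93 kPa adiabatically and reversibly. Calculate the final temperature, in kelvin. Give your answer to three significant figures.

Along an adiabat T P^((1−γ)/γ) is constant, so T₂ = T₁ (P₂/P₁)^((γ−1)/γ).
T₂ = 483 × (3.93/115)^(0.0826) = 365.5 K.

T₂ ≈ 365 K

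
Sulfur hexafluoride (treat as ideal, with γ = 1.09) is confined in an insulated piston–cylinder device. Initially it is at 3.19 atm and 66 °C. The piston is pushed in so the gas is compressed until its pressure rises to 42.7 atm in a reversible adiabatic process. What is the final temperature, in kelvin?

T₂ ≈ 420 K

Along an adiabat T P^((1−γ)/γ) is constant, so T₂ = T₁ (P₂/P₁)^((γ−1)/γ).
T₁ = 66 °C = 339.1 K.
T₂ = 339.1 × (42.7/3.19)^(0.0826) = 420.2 K.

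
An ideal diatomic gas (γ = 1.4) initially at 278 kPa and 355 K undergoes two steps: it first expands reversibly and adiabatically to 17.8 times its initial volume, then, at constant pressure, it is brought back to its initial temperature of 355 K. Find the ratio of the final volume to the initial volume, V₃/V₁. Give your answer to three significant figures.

V₃/V₁ ≈ 56.3

Adiabatic step: V₂/V₁ = 17.8; T₂ = T₁·(1/17.8)^(0.4) = 112.2 K.
Isobaric step: V₃/V₂ = T₃/T₂ = 355/112.2.
V₃/V₁ = (V₂/V₁)(V₃/V₂) = 17.8 × (355/112.2) = 56.31.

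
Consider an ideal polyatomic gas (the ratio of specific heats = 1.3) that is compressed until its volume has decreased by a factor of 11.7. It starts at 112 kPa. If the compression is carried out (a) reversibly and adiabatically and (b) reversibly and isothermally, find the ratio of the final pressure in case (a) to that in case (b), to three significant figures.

Isothermal: P_b = P₁(V₁/V₂) = 112×11.7.
Adiabatic: P_a = P₁(V₁/V₂)^γ = 112×11.7^(1.3).
P_a/P_b = (V₁/V₂)^(γ−1) = 11.7^(0.3) = 2.091.

P_adiabatic / P_isothermal ≈ 2.09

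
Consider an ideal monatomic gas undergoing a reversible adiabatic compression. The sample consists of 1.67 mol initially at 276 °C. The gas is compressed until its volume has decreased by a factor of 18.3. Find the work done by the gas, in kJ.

Adiabatic: T₁V₁^(γ−1) = T₂V₂^(γ−1) ⇒ T₂ = T₁ (V₁/V₂)^(γ−1).
γ = 5/3 for a monatomic ideal gas, so γ−1 = 2/3.
T₁ = 276 °C = 549.1 K.
T₂ = 549.1 × 18.3^(2/3) = 3814 K.
Q = 0, so ΔU = W_on_gas = nCᵥΔT with Cᵥ = R/(γ−1) = 12.47 J/(mol·K).
ΔU = 1.67 × 12.47 × (3814 − 549.1) = 67990 J.
Work done by the gas = −ΔU = -67990 J.

W ≈ -68.0 kJ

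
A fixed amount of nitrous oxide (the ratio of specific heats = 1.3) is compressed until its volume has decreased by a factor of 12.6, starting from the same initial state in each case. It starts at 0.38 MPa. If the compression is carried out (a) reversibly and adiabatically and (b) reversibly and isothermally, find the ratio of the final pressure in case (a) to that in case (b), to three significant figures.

P_adiabatic / P_isothermal ≈ 2.14

Isothermal: P_b = P₁(V₁/V₂) = 0.38×12.6.
Adiabatic: P_a = P₁(V₁/V₂)^γ = 0.38×12.6^(1.3).
P_a/P_b = (V₁/V₂)^(γ−1) = 12.6^(0.3) = 2.139.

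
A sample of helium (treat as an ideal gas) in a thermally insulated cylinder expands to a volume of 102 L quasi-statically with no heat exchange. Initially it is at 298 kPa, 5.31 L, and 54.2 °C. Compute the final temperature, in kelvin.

T₂ ≈ 45.6 K

For a reversible adiabat TV^(γ−1) is constant, so T₂ = T₁ (V₁/V₂)^(γ−1).
γ = 5/3 for a monatomic ideal gas.
T₁ = 54.2 °C = 327.3 K.
T₂ = 327.3 × (5.31/102)^(2/3) = 45.64 K.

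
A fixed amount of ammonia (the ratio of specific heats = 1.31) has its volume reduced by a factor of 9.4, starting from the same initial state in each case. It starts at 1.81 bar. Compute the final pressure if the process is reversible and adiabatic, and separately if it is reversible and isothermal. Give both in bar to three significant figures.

adiabatic: 34.1 bar; isothermal: 17.0 bar

Isothermal: P₂ = P₁(V₁/V₂) = 1.81×9.4 = 17.01 bar.
Adiabatic: P₂ = P₁(V₁/V₂)^γ = 1.81×9.4^(1.31) = 34.08 bar.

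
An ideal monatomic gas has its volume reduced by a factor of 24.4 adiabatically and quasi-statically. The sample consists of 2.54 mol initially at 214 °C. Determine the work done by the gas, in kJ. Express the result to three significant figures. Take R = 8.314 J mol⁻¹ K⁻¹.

Adiabatic: T₁V₁^(γ−1) = T₂V₂^(γ−1) ⇒ T₂ = T₁ (V₁/V₂)^(γ−1).
γ = 5/3 for a monatomic ideal gas, so γ−1 = 2/3.
T₁ = 214 °C = 487.1 K.
T₂ = 487.1 × 24.4^(2/3) = 4098 K.
Q = 0, so ΔU = W_on_gas = nCᵥΔT with Cᵥ = R/(γ−1) = 12.47 J/(mol·K).
ΔU = 2.54 × 12.47 × (4098 − 487.1) = 114400 J.
Work done by the gas = −ΔU = -114400 J.

W ≈ -114 kJ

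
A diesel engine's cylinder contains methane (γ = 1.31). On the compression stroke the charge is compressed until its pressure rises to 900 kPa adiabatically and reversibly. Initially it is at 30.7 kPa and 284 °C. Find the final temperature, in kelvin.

Adiabatic: T₂/T₁ = (P₂/P₁)^((γ−1)/γ).
T₁ = 284 °C = 557.1 K.
T₂ = 557.1 × (900/30.7)^(0.237) = 1239 K.

T₂ ≈ 1240 K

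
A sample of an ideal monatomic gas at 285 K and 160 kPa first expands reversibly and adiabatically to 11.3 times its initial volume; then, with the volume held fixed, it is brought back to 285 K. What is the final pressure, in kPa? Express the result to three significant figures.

P₃ ≈ 14.2 kPa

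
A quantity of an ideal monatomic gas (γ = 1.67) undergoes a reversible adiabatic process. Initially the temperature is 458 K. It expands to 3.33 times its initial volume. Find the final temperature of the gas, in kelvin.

T₂ ≈ 205 K

Adiabatic: T₁V₁^(γ−1) = T₂V₂^(γ−1) ⇒ T₂ = T₁ (V₁/V₂)^(γ−1).
T₂ = 458 × (1/3.33)^(0.67) = 204.6 K.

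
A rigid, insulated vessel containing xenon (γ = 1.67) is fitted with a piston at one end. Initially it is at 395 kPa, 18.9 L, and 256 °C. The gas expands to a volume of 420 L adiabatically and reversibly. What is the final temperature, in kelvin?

T₂ ≈ 66.3 K

For a reversible adiabat TV^(γ−1) is constant, so T₂ = T₁ (V₁/V₂)^(γ−1).
T₁ = 256 °C = 529.1 K.
T₂ = 529.1 × (18.9/420)^(0.67) = 66.26 K.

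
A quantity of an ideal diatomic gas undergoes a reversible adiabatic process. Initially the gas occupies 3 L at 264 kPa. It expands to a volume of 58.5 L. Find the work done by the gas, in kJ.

γ = 7/5 for a diatomic ideal gas.
P₂ = P₁(V₁/V₂)^γ = 264×(3/58.5)^(7/5) = 4.126 kPa.
For a reversible adiabat, W_by_gas = (P₁V₁ − P₂V₂)/(γ−1).
W_by = (264000×0.003 − 4126×0.0585) / (2/5) = 1377 J.

W ≈ 1.38 kJ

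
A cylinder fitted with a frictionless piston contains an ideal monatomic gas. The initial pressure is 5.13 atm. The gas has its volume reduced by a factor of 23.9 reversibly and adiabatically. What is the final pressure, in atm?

P₂ ≈ 1020 atm

Since PV^γ is constant along a reversible adiabat, P₂ = P₁ (V₁/V₂)^γ.
For a monatomic ideal gas γ = 5/3.
P₂ = 5.13 × 23.9^(5/3) = 1017 atm.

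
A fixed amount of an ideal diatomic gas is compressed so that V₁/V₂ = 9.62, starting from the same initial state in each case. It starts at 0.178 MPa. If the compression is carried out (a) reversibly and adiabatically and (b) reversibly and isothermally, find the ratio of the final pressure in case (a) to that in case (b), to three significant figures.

For a diatomic ideal gas γ = 7/5.
Isothermal: P_b = P₁(V₁/V₂) = 0.178×9.62.
Adiabatic: P_a = P₁(V₁/V₂)^γ = 0.178×9.62^(7/5).
P_a/P_b = (V₁/V₂)^(γ−1) = 9.62^(2/5) = 2.473.

P_adiabatic / P_isothermal ≈ 2.47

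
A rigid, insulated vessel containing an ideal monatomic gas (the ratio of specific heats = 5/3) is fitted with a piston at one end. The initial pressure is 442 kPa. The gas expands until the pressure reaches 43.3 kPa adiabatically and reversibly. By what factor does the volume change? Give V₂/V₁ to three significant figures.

From PV^γ = const, V₂/V₁ = (P₁/P₂)^(1/γ).
V₂/V₁ = (442/43.3)^(3/5) = 4.031.

V₂/V₁ ≈ 4.03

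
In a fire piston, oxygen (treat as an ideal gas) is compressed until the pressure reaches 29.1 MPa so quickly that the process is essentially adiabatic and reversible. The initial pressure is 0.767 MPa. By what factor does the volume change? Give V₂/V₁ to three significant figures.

From PV^γ = const, V₂/V₁ = (P₁/P₂)^(1/γ).
For a diatomic ideal gas γ = 7/5.
V₂/V₁ = (0.767/29.1)^(5/7) = 0.07449.

V₂/V₁ ≈ 0.0745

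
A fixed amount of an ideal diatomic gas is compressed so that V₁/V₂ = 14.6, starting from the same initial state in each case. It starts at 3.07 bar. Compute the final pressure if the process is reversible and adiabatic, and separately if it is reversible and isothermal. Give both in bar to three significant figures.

adiabatic: 131 bar; isothermal: 44.8 bar

For a diatomic ideal gas γ = 7/5.
Isothermal: P₂ = P₁(V₁/V₂) = 3.07×14.6 = 44.82 bar.
Adiabatic: P₂ = P₁(V₁/V₂)^γ = 3.07×14.6^(7/5) = 131 bar.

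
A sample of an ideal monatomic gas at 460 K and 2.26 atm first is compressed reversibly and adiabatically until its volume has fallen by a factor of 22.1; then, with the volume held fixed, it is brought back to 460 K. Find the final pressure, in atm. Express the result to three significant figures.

For a monatomic ideal gas γ = 5/3.
Adiabatic step (PV^γ = const): P₂ = 2.26×22.1^(5/3) = 393.3 atm; T₂ = 460×22.1^(2/3) = 3623 K.
Isochoric: P₃ = P₂(T₃/T₂) = 393.3 × (460/3623) = 49.95 atm.

P₃ ≈ 49.9 atm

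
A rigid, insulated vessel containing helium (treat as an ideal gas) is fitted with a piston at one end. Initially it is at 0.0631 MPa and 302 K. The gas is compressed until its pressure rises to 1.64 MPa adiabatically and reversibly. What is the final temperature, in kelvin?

Along an adiabat T P^((1−γ)/γ) is constant, so T₂ = T₁ (P₂/P₁)^((γ−1)/γ).
For a monatomic ideal gas γ = 5/3, so (γ−1)/γ = 2/5.
T₂ = 302 × (1.64/0.0631)^(2/5) = 1112 K.

T₂ ≈ 1110 K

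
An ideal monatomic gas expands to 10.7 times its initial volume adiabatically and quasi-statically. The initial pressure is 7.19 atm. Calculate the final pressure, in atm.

P₂ ≈ 0.138 atm

Adiabatic: P₁V₁^γ = P₂V₂^γ ⇒ P₂ = P₁ (V₁/V₂)^γ.
For a monatomic ideal gas γ = 5/3.
P₂ = 7.19 × (1/10.7)^(5/3) = 0.1384 atm.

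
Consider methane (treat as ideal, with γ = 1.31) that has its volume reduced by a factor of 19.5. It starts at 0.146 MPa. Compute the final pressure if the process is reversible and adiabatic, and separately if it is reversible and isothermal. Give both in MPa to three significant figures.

adiabatic: 7.15 MPa; isothermal: 2.85 MPa

Isothermal: P₂ = P₁(V₁/V₂) = 0.146×19.5 = 2.847 MPa.
Adiabatic: P₂ = P₁(V₁/V₂)^γ = 0.146×19.5^(1.31) = 7.15 MPa.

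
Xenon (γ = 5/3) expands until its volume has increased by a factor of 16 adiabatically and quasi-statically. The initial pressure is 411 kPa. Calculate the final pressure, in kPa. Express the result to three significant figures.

P₂ ≈ 4.05 kPa

Since PV^γ is constant along a reversible adiabat, P₂ = P₁ (V₁/V₂)^γ.
P₂ = 411 × (1/16)^(5/3) = 4.046 kPa.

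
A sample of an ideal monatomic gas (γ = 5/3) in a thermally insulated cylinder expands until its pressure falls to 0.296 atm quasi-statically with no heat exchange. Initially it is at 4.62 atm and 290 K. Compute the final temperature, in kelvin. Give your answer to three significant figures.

Along an adiabat T P^((1−γ)/γ) is constant, so T₂ = T₁ (P₂/P₁)^((γ−1)/γ).
T₂ = 290 × (0.296/4.62)^(2/5) = 96.62 K.

T₂ ≈ 96.6 K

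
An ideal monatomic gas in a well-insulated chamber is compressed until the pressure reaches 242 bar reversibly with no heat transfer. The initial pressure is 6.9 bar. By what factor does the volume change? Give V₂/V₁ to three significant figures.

From PV^γ = const, V₂/V₁ = (P₁/P₂)^(1/γ).
For a monatomic ideal gas γ = 5/3.
V₂/V₁ = (6.9/242)^(3/5) = 0.1183.

V₂/V₁ ≈ 0.118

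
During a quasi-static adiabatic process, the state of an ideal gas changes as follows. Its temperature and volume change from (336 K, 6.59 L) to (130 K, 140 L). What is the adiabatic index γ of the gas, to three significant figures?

γ ≈ 1.31

TV^(γ−1) = const ⇒ γ − 1 = ln(T₂/T₁) / ln(V₁/V₂).
γ = 1 + ln(130/336) / ln(6.59/140) = 1.311.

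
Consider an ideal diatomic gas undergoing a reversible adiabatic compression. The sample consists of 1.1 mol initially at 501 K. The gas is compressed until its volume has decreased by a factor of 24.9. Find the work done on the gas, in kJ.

W ≈ 30.0 kJ

For a reversible adiabat TV^(γ−1) is constant, so T₂ = T₁ (V₁/V₂)^(γ−1).
γ = 7/5 for a diatomic ideal gas, so γ−1 = 2/5.
T₂ = 501 × 24.9^(2/5) = 1813 K.
Q = 0, so ΔU = W_on_gas = nCᵥΔT with Cᵥ = R/(γ−1) = 20.79 J/(mol·K).
ΔU = 1.1 × 20.79 × (1813 − 501) = 29990 J.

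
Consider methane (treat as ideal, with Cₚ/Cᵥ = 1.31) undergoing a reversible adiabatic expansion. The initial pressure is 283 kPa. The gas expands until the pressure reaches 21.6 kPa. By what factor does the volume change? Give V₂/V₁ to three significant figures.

V₂/V₁ ≈ 7.13

From PV^γ = const, V₂/V₁ = (P₁/P₂)^(1/γ).
V₂/V₁ = (283/21.6)^(0.763) = 7.127.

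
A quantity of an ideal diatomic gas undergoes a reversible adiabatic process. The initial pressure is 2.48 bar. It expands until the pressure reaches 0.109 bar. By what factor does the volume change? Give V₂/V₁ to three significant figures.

V₂/V₁ ≈ 9.32

From PV^γ = const, V₂/V₁ = (P₁/P₂)^(1/γ).
For a diatomic ideal gas γ = 7/5.
V₂/V₁ = (2.48/0.109)^(5/7) = 9.318.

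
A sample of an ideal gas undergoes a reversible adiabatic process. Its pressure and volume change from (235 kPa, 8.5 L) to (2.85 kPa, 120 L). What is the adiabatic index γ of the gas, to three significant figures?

PV^γ = const ⇒ γ = ln(P₂/P₁) / ln(V₁/V₂).
γ = ln(2.85/235) / ln(8.5/120) = 1.667.

γ ≈ 1.67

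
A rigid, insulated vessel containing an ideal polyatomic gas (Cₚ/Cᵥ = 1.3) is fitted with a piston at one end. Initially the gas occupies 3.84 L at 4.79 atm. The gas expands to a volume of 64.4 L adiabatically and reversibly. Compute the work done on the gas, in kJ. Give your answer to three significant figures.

W ≈ -3.55 kJ

P₂ = P₁(V₁/V₂)^γ = 4.79×(3.84/64.4)^(1.3) = 0.1226 atm.
For a reversible adiabat, W_by_gas = (P₁V₁ − P₂V₂)/(γ−1).
W_by = (485300×0.00384 − 12420×0.0644) / (0.3) = 3546 J.
W_on_gas = −W_by = -3546 J.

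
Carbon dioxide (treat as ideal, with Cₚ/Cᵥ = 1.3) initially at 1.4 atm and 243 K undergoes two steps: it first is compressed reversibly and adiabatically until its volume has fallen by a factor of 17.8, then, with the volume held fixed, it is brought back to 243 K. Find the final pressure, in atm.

P₃ ≈ 24.9 atm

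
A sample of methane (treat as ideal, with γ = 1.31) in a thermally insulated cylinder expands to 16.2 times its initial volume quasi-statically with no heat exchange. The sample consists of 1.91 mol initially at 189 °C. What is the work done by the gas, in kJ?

Adiabatic: T₁V₁^(γ−1) = T₂V₂^(γ−1) ⇒ T₂ = T₁ (V₁/V₂)^(γ−1).
T₁ = 189 °C = 462.1 K.
T₂ = 462.1 × (1/16.2)^(0.31) = 194.9 K.
Q = 0, so ΔU = W_on_gas = nCᵥΔT with Cᵥ = R/(γ−1) = 26.82 J/(mol·K).
ΔU = 1.91 × 26.82 × (194.9 − 462.1) = -13690 J.
Work done by the gas = −ΔU = 13690 J.

W ≈ 13.7 kJ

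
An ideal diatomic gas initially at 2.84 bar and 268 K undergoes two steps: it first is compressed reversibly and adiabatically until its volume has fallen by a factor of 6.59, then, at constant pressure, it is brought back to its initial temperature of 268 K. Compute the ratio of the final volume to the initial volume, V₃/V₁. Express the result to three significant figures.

V₃/V₁ ≈ 0.0714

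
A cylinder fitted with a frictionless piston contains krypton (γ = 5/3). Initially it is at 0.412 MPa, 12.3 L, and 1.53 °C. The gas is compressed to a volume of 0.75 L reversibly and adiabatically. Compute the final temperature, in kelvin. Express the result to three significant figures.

T₂ ≈ 1770 K

For a reversible adiabat TV^(γ−1) is constant, so T₂ = T₁ (V₁/V₂)^(γ−1).
T₁ = 1.53 °C = 274.7 K.
T₂ = 274.7 × (12.3/0.75)^(2/3) = 1773 K.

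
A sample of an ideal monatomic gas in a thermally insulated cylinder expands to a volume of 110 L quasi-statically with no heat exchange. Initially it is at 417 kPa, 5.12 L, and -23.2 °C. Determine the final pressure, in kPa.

P₂ ≈ 2.51 kPa

Adiabatic: P₁V₁^γ = P₂V₂^γ ⇒ P₂ = P₁ (V₁/V₂)^γ.
γ = 5/3 for a monatomic ideal gas.
P₂ = 417 × (5.12/110)^(5/3) = 2.511 kPa.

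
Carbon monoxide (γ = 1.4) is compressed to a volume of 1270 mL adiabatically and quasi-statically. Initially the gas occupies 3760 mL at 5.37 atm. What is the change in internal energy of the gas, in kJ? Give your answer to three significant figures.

ΔU ≈ 2.78 kJ

P₂ = P₁(V₁/V₂)^γ = 5.37×(3760/1270)^(1.4) = 24.54 atm.
For a reversible adiabat, W_by_gas = (P₁V₁ − P₂V₂)/(γ−1).
W_by = (544100×0.00376 − 2.487×10^6×0.00127) / (0.4) = -2781 J.
Q = 0 ⇒ ΔU = −W_by = 2781 J.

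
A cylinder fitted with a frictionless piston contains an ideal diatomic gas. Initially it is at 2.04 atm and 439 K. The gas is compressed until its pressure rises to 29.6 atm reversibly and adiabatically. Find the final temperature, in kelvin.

T₂ ≈ 943 K

Adiabatic: T₂/T₁ = (P₂/P₁)^((γ−1)/γ).
For a diatomic ideal gas γ = 7/5, so (γ−1)/γ = 2/7.
T₂ = 439 × (29.6/2.04)^(2/7) = 942.7 K.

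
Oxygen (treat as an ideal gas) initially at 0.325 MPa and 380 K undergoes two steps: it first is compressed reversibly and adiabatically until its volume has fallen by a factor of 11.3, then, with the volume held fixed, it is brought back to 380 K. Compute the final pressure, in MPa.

P₃ ≈ 3.67 MPa

For a diatomic ideal gas γ = 7/5.
Adiabatic step (PV^γ = const): P₂ = 0.325×11.3^(7/5) = 9.687 MPa; T₂ = 380×11.3^(2/5) = 1002 K.
Isochoric: P₃ = P₂(T₃/T₂) = 9.687 × (380/1002) = 3.672 MPa.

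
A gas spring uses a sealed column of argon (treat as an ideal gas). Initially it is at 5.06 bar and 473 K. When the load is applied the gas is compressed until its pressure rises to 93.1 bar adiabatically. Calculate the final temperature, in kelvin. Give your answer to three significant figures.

T₂ ≈ 1520 K

Adiabatic: T₂/T₁ = (P₂/P₁)^((γ−1)/γ).
For a monatomic ideal gas γ = 5/3, so (γ−1)/γ = 2/5.
T₂ = 473 × (93.1/5.06)^(2/5) = 1516 K.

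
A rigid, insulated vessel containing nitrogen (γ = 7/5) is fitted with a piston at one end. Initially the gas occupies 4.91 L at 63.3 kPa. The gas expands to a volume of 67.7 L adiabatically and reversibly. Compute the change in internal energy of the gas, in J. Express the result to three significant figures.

P₂ = P₁(V₁/V₂)^γ = 63.3×(4.91/67.7)^(7/5) = 1.607 kPa.
For a reversible adiabat, W_by_gas = (P₁V₁ − P₂V₂)/(γ−1).
W_by = (63300×0.00491 − 1607×0.0677) / (2/5) = 505 J.
Q = 0 ⇒ ΔU = −W_by = -505 J.

ΔU ≈ -505 J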